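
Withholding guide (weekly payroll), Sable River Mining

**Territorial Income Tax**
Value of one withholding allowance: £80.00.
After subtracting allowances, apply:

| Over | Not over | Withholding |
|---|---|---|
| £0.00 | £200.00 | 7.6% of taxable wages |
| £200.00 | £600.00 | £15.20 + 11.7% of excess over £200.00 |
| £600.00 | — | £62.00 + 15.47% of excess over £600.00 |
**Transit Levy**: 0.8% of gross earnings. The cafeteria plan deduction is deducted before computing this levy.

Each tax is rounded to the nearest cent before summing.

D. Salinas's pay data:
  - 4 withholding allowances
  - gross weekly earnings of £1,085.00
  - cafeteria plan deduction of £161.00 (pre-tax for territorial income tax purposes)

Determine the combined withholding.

Territorial Income Tax: taxable = £1,085.00 − £161.00 − 4×£80.00 = £604.00
  £62.00 + 15.47% × (£604.00 − £600.00) = £62.00 + 15.47% × £4.00 = £62.62
Transit Levy: 0.8% × £924.00 = £7.39
Total: £62.62 + £7.39 = £70.01

£70.01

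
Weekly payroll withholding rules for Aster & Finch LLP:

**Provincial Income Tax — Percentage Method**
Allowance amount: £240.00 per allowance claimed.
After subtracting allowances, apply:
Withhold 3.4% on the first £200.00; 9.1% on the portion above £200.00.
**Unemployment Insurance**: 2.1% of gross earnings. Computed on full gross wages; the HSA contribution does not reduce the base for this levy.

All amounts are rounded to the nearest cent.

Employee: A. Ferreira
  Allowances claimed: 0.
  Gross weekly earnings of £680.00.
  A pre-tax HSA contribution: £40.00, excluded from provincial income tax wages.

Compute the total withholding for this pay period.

Provincial Income Tax: taxable = £680.00 − £40.00 = £640.00
  £6.80 + 9.1% × (£640.00 − £200.00) = £6.80 + 9.1% × £440.00 = £46.84
Unemployment Insurance: 2.1% × £680.00 = £14.28
Total: £46.84 + £14.28 = £61.12

£61.12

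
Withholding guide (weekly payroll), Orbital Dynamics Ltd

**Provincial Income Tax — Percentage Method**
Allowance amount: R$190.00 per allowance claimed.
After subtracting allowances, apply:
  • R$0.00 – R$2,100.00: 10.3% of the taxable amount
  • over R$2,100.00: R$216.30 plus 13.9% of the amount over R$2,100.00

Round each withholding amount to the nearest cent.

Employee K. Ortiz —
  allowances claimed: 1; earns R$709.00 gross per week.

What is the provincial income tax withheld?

R$53.46

Provincial Income Tax: taxable = R$709.00 − 1×R$190.00 = R$519.00
  10.3% × R$519.00 = R$53.46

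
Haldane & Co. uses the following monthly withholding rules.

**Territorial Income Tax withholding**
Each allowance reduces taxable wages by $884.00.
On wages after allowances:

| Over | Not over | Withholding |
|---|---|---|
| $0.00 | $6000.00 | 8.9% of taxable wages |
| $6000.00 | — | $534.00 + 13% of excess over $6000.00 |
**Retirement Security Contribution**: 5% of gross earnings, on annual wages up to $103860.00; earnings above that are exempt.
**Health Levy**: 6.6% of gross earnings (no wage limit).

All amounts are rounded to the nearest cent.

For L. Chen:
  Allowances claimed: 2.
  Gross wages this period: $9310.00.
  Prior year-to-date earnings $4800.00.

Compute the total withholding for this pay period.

$1814.42

Territorial Income Tax: taxable = $9310.00 − 2×$884.00 = $7542.00
  $534.00 + 13% × ($7542.00 − $6000.00) = $534.00 + 13% × $1542.00 = $734.46
Retirement Security Contribution: 5% × $9310.00 = $465.50
Health Levy: 6.6% × $9310.00 = $614.46
Total: $734.46 + $465.50 + $614.46 = $1814.42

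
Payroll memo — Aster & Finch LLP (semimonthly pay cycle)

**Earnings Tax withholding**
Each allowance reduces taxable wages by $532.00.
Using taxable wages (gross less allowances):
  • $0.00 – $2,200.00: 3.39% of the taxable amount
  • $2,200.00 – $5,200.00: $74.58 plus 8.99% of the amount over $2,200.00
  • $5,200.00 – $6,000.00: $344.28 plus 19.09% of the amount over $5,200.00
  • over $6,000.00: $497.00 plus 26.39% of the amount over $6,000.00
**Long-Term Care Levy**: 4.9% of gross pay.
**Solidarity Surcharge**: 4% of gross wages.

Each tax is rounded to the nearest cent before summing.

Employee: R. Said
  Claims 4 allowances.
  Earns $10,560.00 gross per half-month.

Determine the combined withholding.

$2,078.64

Earnings Tax: taxable = $10,560.00 − 4×$532.00 = $8,432.00
  $497.00 + 26.39% × ($8,432.00 − $6,000.00) = $497.00 + 26.39% × $2,432.00 = $1,138.80
Long-Term Care Levy: 4.9% × $10,560.00 = $517.44
Solidarity Surcharge: 4% × $10,560.00 = $422.40
Total: $1,138.80 + $517.44 + $422.40 = $2,078.64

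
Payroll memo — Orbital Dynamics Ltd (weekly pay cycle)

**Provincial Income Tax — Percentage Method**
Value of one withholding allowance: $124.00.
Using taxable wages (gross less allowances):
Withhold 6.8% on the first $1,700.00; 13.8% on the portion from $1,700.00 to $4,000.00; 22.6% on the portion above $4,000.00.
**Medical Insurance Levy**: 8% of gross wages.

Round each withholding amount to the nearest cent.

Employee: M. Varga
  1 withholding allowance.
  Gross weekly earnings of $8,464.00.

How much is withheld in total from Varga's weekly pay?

Provincial Income Tax: taxable = $8,464.00 − 1×$124.00 = $8,340.00
  $433.00 + 22.6% × ($8,340.00 − $4,000.00) = $433.00 + 22.6% × $4,340.00 = $1,413.84
Medical Insurance Levy: 8% × $8,464.00 = $677.12
Total: $1,413.84 + $677.12 = $2,090.96

$2,090.96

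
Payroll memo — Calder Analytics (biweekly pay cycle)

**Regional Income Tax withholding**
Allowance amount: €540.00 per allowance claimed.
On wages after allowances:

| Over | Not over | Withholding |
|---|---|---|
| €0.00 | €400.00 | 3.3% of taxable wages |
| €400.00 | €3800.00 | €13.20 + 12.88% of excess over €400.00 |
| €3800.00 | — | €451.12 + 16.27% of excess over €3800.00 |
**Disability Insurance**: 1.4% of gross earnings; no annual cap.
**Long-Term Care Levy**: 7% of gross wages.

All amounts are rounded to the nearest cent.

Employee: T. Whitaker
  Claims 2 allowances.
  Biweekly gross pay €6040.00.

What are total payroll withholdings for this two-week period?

Regional Income Tax: taxable = €6040.00 − 2×€540.00 = €4960.00
  €451.12 + 16.27% × (€4960.00 − €3800.00) = €451.12 + 16.27% × €1160.00 = €639.85
Disability Insurance: 1.4% × €6040.00 = €84.56
Long-Term Care Levy: 7% × €6040.00 = €422.80
Total: €639.85 + €84.56 + €422.80 = €1147.21

€1147.21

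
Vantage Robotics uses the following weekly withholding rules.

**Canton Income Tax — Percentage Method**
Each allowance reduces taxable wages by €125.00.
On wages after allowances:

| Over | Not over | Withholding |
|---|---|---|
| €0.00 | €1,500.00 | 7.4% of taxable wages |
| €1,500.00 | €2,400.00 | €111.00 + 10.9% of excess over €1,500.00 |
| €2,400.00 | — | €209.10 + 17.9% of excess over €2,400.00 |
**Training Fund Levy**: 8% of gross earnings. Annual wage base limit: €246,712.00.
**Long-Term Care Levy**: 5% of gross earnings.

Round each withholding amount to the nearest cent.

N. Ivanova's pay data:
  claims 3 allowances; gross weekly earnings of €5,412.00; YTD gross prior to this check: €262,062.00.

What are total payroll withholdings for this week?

Canton Income Tax: taxable = €5,412.00 − 3×€125.00 = €5,037.00
  €209.10 + 17.9% × (€5,037.00 − €2,400.00) = €209.10 + 17.9% × €2,637.00 = €681.12
Training Fund Levy: YTD €262,062.00 ≥ cap €246,712.00 → €0.00
Long-Term Care Levy: 5% × €5,412.00 = €270.60
Total: €681.12 + €0.00 + €270.60 = €951.72

€951.72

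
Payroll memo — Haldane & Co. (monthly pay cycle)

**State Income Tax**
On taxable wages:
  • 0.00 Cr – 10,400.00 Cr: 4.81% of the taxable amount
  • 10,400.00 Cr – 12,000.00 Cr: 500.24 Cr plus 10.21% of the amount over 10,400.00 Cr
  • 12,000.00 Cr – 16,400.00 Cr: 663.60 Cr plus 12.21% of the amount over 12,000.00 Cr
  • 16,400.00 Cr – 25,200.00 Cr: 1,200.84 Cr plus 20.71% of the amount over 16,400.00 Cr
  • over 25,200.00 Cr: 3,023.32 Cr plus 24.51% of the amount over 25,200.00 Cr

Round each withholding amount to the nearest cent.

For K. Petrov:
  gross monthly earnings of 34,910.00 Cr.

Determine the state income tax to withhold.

5,403.24 Cr

State Income Tax: taxable = 34,910.00 Cr
  3,023.32 Cr + 24.51% × (34,910.00 Cr − 25,200.00 Cr) = 3,023.32 Cr + 24.51% × 9,710.00 Cr = 5,403.24 Cr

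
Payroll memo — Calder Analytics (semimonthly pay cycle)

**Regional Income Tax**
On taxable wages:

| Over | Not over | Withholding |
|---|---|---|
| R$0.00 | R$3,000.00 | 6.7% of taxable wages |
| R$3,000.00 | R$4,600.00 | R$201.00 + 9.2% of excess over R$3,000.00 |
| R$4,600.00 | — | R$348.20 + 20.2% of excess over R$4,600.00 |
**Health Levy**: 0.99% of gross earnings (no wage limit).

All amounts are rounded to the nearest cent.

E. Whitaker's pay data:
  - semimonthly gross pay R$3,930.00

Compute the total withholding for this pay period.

Regional Income Tax: taxable = R$3,930.00
  R$201.00 + 9.2% × (R$3,930.00 − R$3,000.00) = R$201.00 + 9.2% × R$930.00 = R$286.56
Health Levy: 0.99% × R$3,930.00 = R$38.91
Total: R$286.56 + R$38.91 = R$325.47

R$325.47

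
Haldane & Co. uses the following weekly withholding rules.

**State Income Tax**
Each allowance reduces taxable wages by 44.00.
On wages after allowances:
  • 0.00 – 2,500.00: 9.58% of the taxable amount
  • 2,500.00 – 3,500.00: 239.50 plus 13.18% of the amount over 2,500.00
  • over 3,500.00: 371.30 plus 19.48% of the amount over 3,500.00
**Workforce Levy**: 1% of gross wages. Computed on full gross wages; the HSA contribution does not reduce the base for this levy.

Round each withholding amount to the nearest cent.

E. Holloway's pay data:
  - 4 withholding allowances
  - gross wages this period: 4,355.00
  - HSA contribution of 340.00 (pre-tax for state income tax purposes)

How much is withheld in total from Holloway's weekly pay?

State Income Tax: taxable = 4,355.00 − 340.00 − 4×44.00 = 3,839.00
  371.30 + 19.48% × (3,839.00 − 3,500.00) = 371.30 + 19.48% × 339.00 = 437.34
Workforce Levy: 1% × 4,355.00 = 43.55
Total: 437.34 + 43.55 = 480.89

480.89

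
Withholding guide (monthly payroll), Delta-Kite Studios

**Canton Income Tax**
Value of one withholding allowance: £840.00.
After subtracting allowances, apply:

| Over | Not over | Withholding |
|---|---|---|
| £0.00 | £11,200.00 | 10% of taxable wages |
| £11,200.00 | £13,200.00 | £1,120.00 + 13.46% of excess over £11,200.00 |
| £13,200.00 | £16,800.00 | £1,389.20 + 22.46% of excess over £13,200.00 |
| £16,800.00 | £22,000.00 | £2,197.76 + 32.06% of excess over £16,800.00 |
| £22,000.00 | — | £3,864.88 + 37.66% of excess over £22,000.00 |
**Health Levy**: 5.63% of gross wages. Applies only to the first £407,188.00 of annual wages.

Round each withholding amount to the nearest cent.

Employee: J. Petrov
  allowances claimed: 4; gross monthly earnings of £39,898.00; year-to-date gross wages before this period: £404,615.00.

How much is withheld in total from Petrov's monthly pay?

£9,484.75

Canton Income Tax: taxable = £39,898.00 − 4×£840.00 = £36,538.00
  £3,864.88 + 37.66% × (£36,538.00 − £22,000.00) = £3,864.88 + 37.66% × £14,538.00 = £9,339.89
Health Levy: cap £407,188.00 − YTD £404,615.00 = £2,573.00 subject; 5.63% × £2,573.00 = £144.86
Total: £9,339.89 + £144.86 = £9,484.75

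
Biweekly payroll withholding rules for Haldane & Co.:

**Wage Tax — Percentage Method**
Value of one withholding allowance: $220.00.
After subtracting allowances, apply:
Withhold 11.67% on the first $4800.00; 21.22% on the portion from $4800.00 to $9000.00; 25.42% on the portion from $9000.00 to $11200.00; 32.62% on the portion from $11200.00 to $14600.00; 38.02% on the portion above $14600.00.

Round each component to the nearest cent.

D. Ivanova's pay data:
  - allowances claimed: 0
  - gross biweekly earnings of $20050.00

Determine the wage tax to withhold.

$5191.81

Wage Tax: taxable = $20050.00
  $3119.72 + 38.02% × ($20050.00 − $14600.00) = $3119.72 + 38.02% × $5450.00 = $5191.81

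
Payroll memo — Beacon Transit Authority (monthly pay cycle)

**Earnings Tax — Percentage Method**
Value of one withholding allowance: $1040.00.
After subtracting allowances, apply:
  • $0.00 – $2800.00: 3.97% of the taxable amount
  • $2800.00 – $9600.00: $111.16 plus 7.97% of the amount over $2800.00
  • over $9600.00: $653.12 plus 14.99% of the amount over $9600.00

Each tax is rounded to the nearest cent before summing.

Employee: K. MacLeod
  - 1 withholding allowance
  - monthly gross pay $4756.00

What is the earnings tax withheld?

$184.17

Earnings Tax: taxable = $4756.00 − 1×$1040.00 = $3716.00
  $111.16 + 7.97% × ($3716.00 − $2800.00) = $111.16 + 7.97% × $916.00 = $184.17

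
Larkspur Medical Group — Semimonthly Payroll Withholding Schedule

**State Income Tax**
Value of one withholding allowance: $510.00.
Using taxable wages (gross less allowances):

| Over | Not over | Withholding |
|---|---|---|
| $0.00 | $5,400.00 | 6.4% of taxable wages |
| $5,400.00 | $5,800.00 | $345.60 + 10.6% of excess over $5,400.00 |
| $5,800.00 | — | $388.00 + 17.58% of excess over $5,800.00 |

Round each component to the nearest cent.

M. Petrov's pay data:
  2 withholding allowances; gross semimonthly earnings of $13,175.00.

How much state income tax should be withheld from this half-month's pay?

State Income Tax: taxable = $13,175.00 − 2×$510.00 = $12,155.00
  $388.00 + 17.58% × ($12,155.00 − $5,800.00) = $388.00 + 17.58% × $6,355.00 = $1,505.21

$1,505.21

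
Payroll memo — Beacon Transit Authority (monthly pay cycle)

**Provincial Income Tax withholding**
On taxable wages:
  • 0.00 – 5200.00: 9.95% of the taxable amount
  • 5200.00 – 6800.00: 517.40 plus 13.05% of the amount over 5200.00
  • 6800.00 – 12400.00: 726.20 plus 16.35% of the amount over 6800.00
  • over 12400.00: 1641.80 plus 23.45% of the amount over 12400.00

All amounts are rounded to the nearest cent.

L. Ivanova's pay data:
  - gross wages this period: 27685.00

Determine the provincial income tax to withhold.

5226.13

Provincial Income Tax: taxable = 27685.00
  1641.80 + 23.45% × (27685.00 − 12400.00) = 1641.80 + 23.45% × 15285.00 = 5226.13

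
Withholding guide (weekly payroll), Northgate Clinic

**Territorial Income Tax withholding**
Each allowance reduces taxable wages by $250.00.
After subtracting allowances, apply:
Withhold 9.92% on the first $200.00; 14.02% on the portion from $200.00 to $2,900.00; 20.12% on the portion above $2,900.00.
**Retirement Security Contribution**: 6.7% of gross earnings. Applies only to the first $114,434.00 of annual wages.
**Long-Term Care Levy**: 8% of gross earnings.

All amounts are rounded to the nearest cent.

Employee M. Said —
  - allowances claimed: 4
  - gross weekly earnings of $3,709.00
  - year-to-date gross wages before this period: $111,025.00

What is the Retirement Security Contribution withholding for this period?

$228.40

Retirement Security Contribution: cap $114,434.00 − YTD $111,025.00 = $3,409.00 subject; 6.7% × $3,409.00 = $228.40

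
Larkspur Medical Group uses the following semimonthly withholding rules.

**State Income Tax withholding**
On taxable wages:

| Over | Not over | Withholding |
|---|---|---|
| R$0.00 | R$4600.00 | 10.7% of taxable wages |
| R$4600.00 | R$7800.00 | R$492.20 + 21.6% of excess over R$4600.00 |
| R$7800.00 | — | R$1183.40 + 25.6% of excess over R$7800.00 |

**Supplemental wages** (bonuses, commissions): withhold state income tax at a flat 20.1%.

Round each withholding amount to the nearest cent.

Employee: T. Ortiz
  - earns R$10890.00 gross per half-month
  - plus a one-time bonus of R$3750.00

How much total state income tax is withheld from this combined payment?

State Income Tax: taxable = R$10890.00
  R$1183.40 + 25.6% × (R$10890.00 − R$7800.00) = R$1183.40 + 25.6% × R$3090.00 = R$1974.44
Supplemental (20.1% flat on bonus): 20.1% × R$3750.00 = R$753.75
Total state income tax: R$1974.44 + R$753.75 = R$2728.19

R$2728.19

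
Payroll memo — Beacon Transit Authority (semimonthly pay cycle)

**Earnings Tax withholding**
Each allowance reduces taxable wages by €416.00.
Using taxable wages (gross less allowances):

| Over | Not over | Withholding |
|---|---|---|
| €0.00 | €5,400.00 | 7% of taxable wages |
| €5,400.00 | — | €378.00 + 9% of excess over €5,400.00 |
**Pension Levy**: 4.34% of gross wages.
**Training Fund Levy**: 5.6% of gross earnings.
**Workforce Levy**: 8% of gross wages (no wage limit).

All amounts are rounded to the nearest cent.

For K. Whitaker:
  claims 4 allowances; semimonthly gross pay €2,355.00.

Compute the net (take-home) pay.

€1,884.14

Earnings Tax: taxable = €2,355.00 − 4×€416.00 = €691.00
  7% × €691.00 = €48.37
Pension Levy: 4.34% × €2,355.00 = €102.21
Training Fund Levy: 5.6% × €2,355.00 = €131.88
Workforce Levy: 8% × €2,355.00 = €188.40
Total withheld: €48.37 + €102.21 + €131.88 + €188.40 = €470.86
Net pay: €2,355.00 − €470.86 = €1,884.14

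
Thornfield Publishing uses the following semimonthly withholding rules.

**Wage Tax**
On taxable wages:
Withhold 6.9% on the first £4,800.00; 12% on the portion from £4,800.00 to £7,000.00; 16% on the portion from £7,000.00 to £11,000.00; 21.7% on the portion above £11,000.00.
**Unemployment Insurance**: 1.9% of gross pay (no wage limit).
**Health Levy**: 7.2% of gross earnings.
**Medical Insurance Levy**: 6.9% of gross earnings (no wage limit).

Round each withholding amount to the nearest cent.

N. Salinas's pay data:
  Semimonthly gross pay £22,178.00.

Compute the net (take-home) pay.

Wage Tax: taxable = £22,178.00
  £1,235.20 + 21.7% × (£22,178.00 − £11,000.00) = £1,235.20 + 21.7% × £11,178.00 = £3,660.83
Unemployment Insurance: 1.9% × £22,178.00 = £421.38
Health Levy: 7.2% × £22,178.00 = £1,596.82
Medical Insurance Levy: 6.9% × £22,178.00 = £1,530.28
Total withheld: £3,660.83 + £421.38 + £1,596.82 + £1,530.28 = £7,209.31
Net pay: £22,178.00 − £7,209.31 = £14,968.69

£14,968.69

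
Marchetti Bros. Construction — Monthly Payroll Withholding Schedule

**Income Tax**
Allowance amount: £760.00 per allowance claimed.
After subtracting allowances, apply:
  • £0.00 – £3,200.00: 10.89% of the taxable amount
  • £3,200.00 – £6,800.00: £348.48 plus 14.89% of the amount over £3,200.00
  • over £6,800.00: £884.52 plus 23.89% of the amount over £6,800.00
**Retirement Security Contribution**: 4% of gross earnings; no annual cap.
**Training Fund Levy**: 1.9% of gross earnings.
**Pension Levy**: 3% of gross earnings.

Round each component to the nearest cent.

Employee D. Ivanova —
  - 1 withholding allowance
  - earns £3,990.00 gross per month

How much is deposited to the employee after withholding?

£3,281.94

Income Tax: taxable = £3,990.00 − 1×£760.00 = £3,230.00
  £348.48 + 14.89% × (£3,230.00 − £3,200.00) = £348.48 + 14.89% × £30.00 = £352.95
Retirement Security Contribution: 4% × £3,990.00 = £159.60
Training Fund Levy: 1.9% × £3,990.00 = £75.81
Pension Levy: 3% × £3,990.00 = £119.70
Total withheld: £352.95 + £159.60 + £75.81 + £119.70 = £708.06
Net pay: £3,990.00 − £708.06 = £3,281.94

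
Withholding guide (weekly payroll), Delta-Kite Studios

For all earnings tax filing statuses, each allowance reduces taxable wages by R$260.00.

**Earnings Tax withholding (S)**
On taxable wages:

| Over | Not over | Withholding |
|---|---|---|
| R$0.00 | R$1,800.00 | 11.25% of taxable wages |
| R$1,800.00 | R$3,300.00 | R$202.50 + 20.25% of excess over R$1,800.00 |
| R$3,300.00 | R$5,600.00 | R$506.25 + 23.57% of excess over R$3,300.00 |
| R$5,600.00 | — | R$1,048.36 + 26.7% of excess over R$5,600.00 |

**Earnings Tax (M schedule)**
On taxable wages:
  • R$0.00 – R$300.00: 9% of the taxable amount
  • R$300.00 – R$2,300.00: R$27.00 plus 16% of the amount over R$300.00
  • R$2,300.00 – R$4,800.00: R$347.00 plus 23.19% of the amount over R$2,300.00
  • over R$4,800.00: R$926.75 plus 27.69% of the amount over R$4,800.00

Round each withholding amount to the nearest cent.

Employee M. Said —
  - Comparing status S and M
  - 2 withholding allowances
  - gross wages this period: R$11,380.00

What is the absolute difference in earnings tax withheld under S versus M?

Earnings Tax (S): taxable = R$11,380.00 − 2×R$260.00 = R$10,860.00
  R$1,048.36 + 26.7% × (R$10,860.00 − R$5,600.00) = R$1,048.36 + 26.7% × R$5,260.00 = R$2,452.78
Earnings Tax (M): taxable = R$11,380.00 − 2×R$260.00 = R$10,860.00
  R$926.75 + 27.69% × (R$10,860.00 − R$4,800.00) = R$926.75 + 27.69% × R$6,060.00 = R$2,604.76
Difference: |R$2,452.78 − R$2,604.76| = R$151.98 (higher under M)

R$151.98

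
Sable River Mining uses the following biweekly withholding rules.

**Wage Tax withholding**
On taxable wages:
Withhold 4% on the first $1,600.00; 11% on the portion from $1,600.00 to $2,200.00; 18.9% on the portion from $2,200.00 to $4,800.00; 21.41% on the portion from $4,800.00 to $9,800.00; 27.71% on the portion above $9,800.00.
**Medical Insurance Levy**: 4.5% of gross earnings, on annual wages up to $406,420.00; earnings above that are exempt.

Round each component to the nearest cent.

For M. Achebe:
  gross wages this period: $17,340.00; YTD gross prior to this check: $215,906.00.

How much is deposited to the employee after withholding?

Wage Tax: taxable = $17,340.00
  $1,691.90 + 27.71% × ($17,340.00 − $9,800.00) = $1,691.90 + 27.71% × $7,540.00 = $3,781.23
Medical Insurance Levy: 4.5% × $17,340.00 = $780.30
Total withheld: $3,781.23 + $780.30 = $4,561.53
Net pay: $17,340.00 − $4,561.53 = $12,778.47

$12,778.47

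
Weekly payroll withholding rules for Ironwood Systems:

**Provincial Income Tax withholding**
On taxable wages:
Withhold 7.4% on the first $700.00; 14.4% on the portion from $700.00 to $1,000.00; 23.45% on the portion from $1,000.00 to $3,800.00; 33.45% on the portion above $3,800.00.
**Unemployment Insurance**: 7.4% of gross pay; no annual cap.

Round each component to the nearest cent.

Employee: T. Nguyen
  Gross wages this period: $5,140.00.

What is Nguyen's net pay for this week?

$3,559.81

Provincial Income Tax: taxable = $5,140.00
  $751.60 + 33.45% × ($5,140.00 − $3,800.00) = $751.60 + 33.45% × $1,340.00 = $1,199.83
Unemployment Insurance: 7.4% × $5,140.00 = $380.36
Total withheld: $1,199.83 + $380.36 = $1,580.19
Net pay: $5,140.00 − $1,580.19 = $3,559.81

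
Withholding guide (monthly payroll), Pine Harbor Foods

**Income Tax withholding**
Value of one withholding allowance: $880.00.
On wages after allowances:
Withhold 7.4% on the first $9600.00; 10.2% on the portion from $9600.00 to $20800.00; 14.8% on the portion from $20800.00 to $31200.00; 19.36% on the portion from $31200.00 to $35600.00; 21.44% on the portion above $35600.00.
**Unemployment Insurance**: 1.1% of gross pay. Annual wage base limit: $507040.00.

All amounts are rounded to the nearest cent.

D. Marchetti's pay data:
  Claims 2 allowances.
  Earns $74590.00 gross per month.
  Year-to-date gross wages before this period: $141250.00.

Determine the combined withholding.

$13046.44

Income Tax: taxable = $74590.00 − 2×$880.00 = $72830.00
  $4243.84 + 21.44% × ($72830.00 − $35600.00) = $4243.84 + 21.44% × $37230.00 = $12225.95
Unemployment Insurance: 1.1% × $74590.00 = $820.49
Total: $12225.95 + $820.49 = $13046.44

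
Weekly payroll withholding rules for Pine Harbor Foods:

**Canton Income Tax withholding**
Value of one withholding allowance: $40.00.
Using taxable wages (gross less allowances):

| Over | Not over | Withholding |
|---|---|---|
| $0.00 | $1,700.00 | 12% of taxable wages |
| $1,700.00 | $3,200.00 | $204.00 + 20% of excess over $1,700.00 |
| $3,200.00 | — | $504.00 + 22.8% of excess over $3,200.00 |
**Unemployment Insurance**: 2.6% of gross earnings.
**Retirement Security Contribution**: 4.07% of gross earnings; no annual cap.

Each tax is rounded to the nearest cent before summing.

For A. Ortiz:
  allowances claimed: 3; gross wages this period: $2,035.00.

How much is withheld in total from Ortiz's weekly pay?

Canton Income Tax: taxable = $2,035.00 − 3×$40.00 = $1,915.00
  $204.00 + 20% × ($1,915.00 − $1,700.00) = $204.00 + 20% × $215.00 = $247.00
Unemployment Insurance: 2.6% × $2,035.00 = $52.91
Retirement Security Contribution: 4.07% × $2,035.00 = $82.82
Total: $247.00 + $52.91 + $82.82 = $382.73

$382.73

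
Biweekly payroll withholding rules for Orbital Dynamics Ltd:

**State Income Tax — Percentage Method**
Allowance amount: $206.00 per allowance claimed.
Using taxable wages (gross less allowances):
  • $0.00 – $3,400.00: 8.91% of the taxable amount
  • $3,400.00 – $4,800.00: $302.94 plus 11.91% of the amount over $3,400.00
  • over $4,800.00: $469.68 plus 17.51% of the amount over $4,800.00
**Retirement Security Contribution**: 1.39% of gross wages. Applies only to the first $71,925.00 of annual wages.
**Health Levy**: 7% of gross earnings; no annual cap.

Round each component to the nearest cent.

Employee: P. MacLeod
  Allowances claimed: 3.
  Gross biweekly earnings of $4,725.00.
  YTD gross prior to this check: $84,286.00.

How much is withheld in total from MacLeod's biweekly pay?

State Income Tax: taxable = $4,725.00 − 3×$206.00 = $4,107.00
  $302.94 + 11.91% × ($4,107.00 − $3,400.00) = $302.94 + 11.91% × $707.00 = $387.14
Retirement Security Contribution: YTD $84,286.00 ≥ cap $71,925.00 → $0.00
Health Levy: 7% × $4,725.00 = $330.75
Total: $387.14 + $0.00 + $330.75 = $717.89

$717.89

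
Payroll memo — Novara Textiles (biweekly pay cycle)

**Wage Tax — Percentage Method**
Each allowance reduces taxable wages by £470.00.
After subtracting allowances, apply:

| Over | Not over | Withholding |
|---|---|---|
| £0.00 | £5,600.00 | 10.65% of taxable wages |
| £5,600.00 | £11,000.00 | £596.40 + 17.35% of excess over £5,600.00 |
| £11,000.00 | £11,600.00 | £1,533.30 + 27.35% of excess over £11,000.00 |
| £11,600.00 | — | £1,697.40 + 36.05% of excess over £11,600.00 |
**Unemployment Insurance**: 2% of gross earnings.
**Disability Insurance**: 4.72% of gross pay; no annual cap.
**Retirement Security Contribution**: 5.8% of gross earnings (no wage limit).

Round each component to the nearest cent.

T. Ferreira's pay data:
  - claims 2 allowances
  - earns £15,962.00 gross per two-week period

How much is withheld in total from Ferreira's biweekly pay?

Wage Tax: taxable = £15,962.00 − 2×£470.00 = £15,022.00
  £1,697.40 + 36.05% × (£15,022.00 − £11,600.00) = £1,697.40 + 36.05% × £3,422.00 = £2,931.03
Unemployment Insurance: 2% × £15,962.00 = £319.24
Disability Insurance: 4.72% × £15,962.00 = £753.41
Retirement Security Contribution: 5.8% × £15,962.00 = £925.80
Total: £2,931.03 + £319.24 + £753.41 + £925.80 = £4,929.48

£4,929.48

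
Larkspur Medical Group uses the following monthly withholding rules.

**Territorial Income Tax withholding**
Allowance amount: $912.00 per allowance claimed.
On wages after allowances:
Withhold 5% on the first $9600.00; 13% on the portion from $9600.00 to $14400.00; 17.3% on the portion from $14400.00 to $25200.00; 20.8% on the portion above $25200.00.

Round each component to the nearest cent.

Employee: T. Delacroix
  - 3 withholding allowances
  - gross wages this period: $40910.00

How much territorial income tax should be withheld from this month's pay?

Territorial Income Tax: taxable = $40910.00 − 3×$912.00 = $38174.00
  $2972.40 + 20.8% × ($38174.00 − $25200.00) = $2972.40 + 20.8% × $12974.00 = $5670.99

$5670.99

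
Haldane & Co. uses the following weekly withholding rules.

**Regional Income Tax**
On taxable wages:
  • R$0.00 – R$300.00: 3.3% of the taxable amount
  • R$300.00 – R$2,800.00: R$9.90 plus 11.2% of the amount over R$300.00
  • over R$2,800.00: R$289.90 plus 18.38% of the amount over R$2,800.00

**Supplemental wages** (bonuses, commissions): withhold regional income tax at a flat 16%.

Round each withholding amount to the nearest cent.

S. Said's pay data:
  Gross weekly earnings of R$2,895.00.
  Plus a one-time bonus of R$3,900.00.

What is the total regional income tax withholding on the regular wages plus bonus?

Regional Income Tax: taxable = R$2,895.00
  R$289.90 + 18.38% × (R$2,895.00 − R$2,800.00) = R$289.90 + 18.38% × R$95.00 = R$307.36
Supplemental (16% flat on bonus): 16% × R$3,900.00 = R$624.00
Total regional income tax: R$307.36 + R$624.00 = R$931.36

R$931.36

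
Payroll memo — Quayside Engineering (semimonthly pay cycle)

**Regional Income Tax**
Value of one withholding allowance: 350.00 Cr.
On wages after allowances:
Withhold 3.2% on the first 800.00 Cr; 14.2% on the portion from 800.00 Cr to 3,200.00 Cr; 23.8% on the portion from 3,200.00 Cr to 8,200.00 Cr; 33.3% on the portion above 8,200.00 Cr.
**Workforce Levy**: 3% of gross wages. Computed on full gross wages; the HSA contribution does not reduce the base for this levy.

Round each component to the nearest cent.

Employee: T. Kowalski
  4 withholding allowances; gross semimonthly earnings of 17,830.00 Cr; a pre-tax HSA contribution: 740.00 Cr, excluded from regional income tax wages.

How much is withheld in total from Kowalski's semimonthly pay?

4,585.47 Cr

Regional Income Tax: taxable = 17,830.00 Cr − 740.00 Cr − 4×350.00 Cr = 15,690.00 Cr
  1,556.40 Cr + 33.3% × (15,690.00 Cr − 8,200.00 Cr) = 1,556.40 Cr + 33.3% × 7,490.00 Cr = 4,050.57 Cr
Workforce Levy: 3% × 17,830.00 Cr = 534.90 Cr
Total: 4,050.57 Cr + 534.90 Cr = 4,585.47 Cr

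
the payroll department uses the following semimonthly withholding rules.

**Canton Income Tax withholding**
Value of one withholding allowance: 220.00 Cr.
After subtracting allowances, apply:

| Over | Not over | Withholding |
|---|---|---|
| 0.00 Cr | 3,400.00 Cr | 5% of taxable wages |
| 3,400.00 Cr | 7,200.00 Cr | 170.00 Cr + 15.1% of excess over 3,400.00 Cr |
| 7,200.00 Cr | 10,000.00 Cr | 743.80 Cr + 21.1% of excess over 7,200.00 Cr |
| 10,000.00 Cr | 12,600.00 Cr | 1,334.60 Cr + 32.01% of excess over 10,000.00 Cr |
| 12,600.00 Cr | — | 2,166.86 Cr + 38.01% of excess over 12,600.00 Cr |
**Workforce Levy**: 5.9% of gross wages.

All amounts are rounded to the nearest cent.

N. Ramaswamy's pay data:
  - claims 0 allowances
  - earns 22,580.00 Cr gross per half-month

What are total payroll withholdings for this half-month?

7,292.48 Cr

Canton Income Tax: taxable = 22,580.00 Cr
  2,166.86 Cr + 38.01% × (22,580.00 Cr − 12,600.00 Cr) = 2,166.86 Cr + 38.01% × 9,980.00 Cr = 5,960.26 Cr
Workforce Levy: 5.9% × 22,580.00 Cr = 1,332.22 Cr
Total: 5,960.26 Cr + 1,332.22 Cr = 7,292.48 Cr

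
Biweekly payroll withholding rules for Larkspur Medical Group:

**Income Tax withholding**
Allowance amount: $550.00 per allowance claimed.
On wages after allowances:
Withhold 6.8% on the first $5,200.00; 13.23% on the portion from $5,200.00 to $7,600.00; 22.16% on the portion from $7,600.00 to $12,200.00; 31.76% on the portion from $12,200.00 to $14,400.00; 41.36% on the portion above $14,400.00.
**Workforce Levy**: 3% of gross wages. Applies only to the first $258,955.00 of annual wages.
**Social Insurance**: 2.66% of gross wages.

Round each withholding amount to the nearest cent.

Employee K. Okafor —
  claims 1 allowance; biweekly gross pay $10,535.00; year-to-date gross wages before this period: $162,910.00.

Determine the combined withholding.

$1,795.92

Income Tax: taxable = $10,535.00 − 1×$550.00 = $9,985.00
  $671.12 + 22.16% × ($9,985.00 − $7,600.00) = $671.12 + 22.16% × $2,385.00 = $1,199.64
Workforce Levy: 3% × $10,535.00 = $316.05
Social Insurance: 2.66% × $10,535.00 = $280.23
Total: $1,199.64 + $316.05 + $280.23 = $1,795.92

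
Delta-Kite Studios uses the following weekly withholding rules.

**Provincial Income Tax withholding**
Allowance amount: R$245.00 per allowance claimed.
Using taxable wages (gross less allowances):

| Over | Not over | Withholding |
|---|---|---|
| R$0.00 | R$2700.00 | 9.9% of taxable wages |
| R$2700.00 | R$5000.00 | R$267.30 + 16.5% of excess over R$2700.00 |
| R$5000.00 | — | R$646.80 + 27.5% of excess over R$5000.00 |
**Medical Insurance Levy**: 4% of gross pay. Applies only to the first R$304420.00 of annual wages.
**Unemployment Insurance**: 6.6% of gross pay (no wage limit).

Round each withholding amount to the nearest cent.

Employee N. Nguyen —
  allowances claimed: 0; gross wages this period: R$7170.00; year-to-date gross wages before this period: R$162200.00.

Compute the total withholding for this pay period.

Provincial Income Tax: taxable = R$7170.00
  R$646.80 + 27.5% × (R$7170.00 − R$5000.00) = R$646.80 + 27.5% × R$2170.00 = R$1243.55
Medical Insurance Levy: 4% × R$7170.00 = R$286.80
Unemployment Insurance: 6.6% × R$7170.00 = R$473.22
Total: R$1243.55 + R$286.80 + R$473.22 = R$2003.57

R$2003.57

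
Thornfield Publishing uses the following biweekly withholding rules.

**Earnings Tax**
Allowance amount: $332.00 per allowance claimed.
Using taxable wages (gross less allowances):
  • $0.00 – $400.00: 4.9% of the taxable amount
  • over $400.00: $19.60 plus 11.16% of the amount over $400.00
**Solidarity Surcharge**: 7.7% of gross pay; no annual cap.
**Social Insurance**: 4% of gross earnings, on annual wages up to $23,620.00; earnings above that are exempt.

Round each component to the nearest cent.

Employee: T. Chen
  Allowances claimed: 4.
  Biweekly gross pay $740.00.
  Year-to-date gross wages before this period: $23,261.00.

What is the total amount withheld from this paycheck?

Earnings Tax: taxable = $740.00 − 4×$332.00 = $-588.00
  Taxable ≤ 0 → $0.00
Solidarity Surcharge: 7.7% × $740.00 = $56.98
Social Insurance: cap $23,620.00 − YTD $23,261.00 = $359.00 subject; 4% × $359.00 = $14.36
Total: $0.00 + $56.98 + $14.36 = $71.34

$71.34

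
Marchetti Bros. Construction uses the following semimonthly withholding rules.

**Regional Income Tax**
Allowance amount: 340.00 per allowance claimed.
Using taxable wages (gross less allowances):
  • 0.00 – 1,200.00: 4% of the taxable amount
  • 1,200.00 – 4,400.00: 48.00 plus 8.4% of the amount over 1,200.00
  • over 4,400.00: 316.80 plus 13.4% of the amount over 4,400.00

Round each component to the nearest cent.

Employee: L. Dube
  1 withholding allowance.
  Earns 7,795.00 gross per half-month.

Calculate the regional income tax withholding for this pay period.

Regional Income Tax: taxable = 7,795.00 − 1×340.00 = 7,455.00
  316.80 + 13.4% × (7,455.00 − 4,400.00) = 316.80 + 13.4% × 3,055.00 = 726.17

726.17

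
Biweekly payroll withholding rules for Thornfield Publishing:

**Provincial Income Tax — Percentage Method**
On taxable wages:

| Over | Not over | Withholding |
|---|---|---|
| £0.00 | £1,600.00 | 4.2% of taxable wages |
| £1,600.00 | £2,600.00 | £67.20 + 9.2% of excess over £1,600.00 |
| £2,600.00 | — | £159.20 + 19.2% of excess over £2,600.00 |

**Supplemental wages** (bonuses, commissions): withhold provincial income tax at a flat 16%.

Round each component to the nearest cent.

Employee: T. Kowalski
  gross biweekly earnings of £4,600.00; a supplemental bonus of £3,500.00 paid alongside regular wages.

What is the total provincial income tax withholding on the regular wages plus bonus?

Provincial Income Tax: taxable = £4,600.00
  £159.20 + 19.2% × (£4,600.00 − £2,600.00) = £159.20 + 19.2% × £2,000.00 = £543.20
Supplemental (16% flat on bonus): 16% × £3,500.00 = £560.00
Total provincial income tax: £543.20 + £560.00 = £1,103.20

£1,103.20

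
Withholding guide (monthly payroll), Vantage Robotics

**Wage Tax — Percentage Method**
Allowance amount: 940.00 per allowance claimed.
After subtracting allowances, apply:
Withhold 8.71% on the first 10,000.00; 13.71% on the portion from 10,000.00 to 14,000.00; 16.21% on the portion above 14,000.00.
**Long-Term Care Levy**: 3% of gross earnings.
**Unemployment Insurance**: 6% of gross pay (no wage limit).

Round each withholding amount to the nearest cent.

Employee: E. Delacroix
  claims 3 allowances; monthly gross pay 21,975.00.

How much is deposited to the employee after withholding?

17,742.22

Wage Tax: taxable = 21,975.00 − 3×940.00 = 19,155.00
  1,419.40 + 16.21% × (19,155.00 − 14,000.00) = 1,419.40 + 16.21% × 5,155.00 = 2,255.03
Long-Term Care Levy: 3% × 21,975.00 = 659.25
Unemployment Insurance: 6% × 21,975.00 = 1,318.50
Total withheld: 2,255.03 + 659.25 + 1,318.50 = 4,232.78
Net pay: 21,975.00 − 4,232.78 = 17,742.22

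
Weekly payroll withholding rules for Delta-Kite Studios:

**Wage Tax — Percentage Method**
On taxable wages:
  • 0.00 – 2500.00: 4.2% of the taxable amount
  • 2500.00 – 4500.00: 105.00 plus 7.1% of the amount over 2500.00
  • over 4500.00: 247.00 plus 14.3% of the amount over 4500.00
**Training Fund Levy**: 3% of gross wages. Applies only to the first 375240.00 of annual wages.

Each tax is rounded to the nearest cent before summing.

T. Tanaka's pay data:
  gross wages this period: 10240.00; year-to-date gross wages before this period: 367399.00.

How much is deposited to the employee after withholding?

Wage Tax: taxable = 10240.00
  247.00 + 14.3% × (10240.00 − 4500.00) = 247.00 + 14.3% × 5740.00 = 1067.82
Training Fund Levy: cap 375240.00 − YTD 367399.00 = 7841.00 subject; 3% × 7841.00 = 235.23
Total withheld: 1067.82 + 235.23 = 1303.05
Net pay: 10240.00 − 1303.05 = 8936.95

8936.95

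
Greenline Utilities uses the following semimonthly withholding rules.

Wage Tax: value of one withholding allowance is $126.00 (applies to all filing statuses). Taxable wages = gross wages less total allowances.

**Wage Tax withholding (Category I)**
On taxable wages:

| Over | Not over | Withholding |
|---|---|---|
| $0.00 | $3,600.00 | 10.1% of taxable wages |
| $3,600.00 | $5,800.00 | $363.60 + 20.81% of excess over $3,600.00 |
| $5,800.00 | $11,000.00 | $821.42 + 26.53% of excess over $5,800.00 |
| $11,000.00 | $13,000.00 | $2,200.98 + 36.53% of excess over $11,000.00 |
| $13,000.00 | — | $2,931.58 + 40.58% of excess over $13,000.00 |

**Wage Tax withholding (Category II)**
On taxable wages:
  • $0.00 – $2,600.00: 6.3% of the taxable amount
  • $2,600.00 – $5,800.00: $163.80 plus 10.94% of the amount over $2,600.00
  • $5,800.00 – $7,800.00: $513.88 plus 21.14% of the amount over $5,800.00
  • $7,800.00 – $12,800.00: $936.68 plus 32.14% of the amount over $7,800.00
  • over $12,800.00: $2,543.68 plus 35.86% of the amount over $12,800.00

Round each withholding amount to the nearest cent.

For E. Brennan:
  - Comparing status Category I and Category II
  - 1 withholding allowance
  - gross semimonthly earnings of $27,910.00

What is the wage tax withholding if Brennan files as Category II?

Wage Tax (Category II): taxable = $27,910.00 − 1×$126.00 = $27,784.00
  $2,543.68 + 35.86% × ($27,784.00 − $12,800.00) = $2,543.68 + 35.86% × $14,984.00 = $7,916.94

$7,916.94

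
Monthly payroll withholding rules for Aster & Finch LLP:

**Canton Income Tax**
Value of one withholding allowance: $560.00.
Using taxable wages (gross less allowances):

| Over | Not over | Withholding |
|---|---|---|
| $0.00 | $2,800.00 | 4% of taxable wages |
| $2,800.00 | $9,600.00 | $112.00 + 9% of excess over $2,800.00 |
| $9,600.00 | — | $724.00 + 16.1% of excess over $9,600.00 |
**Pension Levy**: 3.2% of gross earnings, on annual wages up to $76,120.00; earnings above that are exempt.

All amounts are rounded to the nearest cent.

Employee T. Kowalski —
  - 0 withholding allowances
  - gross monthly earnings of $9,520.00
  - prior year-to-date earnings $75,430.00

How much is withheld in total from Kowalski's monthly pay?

$738.88

Canton Income Tax: taxable = $9,520.00
  $112.00 + 9% × ($9,520.00 − $2,800.00) = $112.00 + 9% × $6,720.00 = $716.80
Pension Levy: cap $76,120.00 − YTD $75,430.00 = $690.00 subject; 3.2% × $690.00 = $22.08
Total: $716.80 + $22.08 = $738.88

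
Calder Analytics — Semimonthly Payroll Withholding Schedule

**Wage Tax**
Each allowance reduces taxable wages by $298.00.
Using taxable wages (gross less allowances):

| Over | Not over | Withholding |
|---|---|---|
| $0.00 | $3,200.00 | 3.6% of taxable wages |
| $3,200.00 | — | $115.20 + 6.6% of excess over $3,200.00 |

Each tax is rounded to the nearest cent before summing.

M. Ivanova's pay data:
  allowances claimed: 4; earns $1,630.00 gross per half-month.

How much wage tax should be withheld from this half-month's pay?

$15.77

Wage Tax: taxable = $1,630.00 − 4×$298.00 = $438.00
  3.6% × $438.00 = $15.77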